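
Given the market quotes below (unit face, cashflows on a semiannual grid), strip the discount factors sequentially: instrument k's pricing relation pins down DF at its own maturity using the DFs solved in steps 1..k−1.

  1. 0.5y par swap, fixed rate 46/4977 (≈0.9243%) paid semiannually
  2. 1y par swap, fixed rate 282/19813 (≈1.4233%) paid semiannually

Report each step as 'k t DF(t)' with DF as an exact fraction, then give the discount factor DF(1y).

step 1 [0.5y] swap r/2=23/4977: DF=(1 − 23/4977·(0))/(1+23/4977) = 4977/5000 ≈ 0.995400
step 2 [1y] swap r/2=141/19813: DF=(1 − 141/19813·(0.995400))/(1+141/19813) = 9859/10000 ≈ 0.985900

1 1/2 4977/5000
2 1 9859/10000
DF(1y) = 9859/10000 ≈ 0.985900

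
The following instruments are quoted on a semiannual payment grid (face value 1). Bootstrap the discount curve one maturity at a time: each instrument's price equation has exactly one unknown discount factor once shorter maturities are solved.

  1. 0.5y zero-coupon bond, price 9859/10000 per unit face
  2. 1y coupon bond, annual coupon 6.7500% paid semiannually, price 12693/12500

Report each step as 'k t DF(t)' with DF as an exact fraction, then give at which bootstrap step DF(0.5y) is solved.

1 1/2 9859/10000
2 1 9501/10000
DF(0.5y) is solved at step 1

step 1 [0.5y] zero: DF = P = 9859/10000 ≈ 0.985900
step 2 [1y] bond c/2=27/800: DF=(12693/12500 − 27/800·(0.985900))/(1+27/800) = 9501/10000 ≈ 0.950100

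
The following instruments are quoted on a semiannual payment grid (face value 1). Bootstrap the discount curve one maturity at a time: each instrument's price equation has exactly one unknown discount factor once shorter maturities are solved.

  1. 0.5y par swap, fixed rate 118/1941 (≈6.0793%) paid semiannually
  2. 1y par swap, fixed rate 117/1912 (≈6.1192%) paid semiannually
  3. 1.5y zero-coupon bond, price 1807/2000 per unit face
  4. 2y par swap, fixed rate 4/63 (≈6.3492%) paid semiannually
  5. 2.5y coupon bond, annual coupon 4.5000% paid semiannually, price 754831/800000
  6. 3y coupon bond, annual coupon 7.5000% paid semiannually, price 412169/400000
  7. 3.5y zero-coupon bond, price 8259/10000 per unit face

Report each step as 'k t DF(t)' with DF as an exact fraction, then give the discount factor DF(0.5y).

1 1/2 1941/2000
2 1 1883/2000
3 3/2 1807/2000
4 2 4413/5000
5 5/2 4207/5000
6 3 8291/10000
7 7/2 8259/10000
DF(0.5y) = 1941/2000 ≈ 0.970500

step 1 [0.5y] swap r/2=59/1941: DF=(1 − 59/1941·(0))/(1+59/1941) = 1941/2000 ≈ 0.970500
step 2 [1y] swap r/2=117/3824: DF=(1 − 117/3824·(0.970500))/(1+117/3824) = 1883/2000 ≈ 0.941500
step 3 [1.5y] zero: DF = P = 1807/2000 ≈ 0.903500
step 4 [2y] swap r/2=2/63: DF=(1 − 2/63·(0.970500+0.941500+0.903500))/(1+2/63) = 4413/5000 ≈ 0.882600
step 5 [2.5y] bond c/2=9/400: DF=(754831/800000 − 9/400·(0.970500+0.941500+0.903500+0.882600))/(1+9/400) = 4207/5000 ≈ 0.841400
step 6 [3y] bond c/2=3/80: DF=(412169/400000 − 3/80·(0.970500+0.941500+0.903500+0.882600+0.841400))/(1+3/80) = 8291/10000 ≈ 0.829100
step 7 [3.5y] zero: DF = P = 8259/10000 ≈ 0.825900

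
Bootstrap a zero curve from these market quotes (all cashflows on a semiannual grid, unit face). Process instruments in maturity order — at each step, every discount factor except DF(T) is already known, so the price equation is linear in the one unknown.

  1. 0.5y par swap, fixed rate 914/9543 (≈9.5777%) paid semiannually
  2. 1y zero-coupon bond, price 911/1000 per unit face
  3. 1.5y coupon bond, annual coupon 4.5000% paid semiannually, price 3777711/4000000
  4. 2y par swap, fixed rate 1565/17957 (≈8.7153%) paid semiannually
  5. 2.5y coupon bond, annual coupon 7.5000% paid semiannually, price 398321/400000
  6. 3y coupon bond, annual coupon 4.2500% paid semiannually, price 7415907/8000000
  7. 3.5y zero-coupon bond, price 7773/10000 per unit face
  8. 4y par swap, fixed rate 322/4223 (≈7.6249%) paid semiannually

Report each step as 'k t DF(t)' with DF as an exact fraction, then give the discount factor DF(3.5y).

step 1 [0.5y] swap r/2=457/9543: DF=(1 − 457/9543·(0))/(1+457/9543) = 9543/10000 ≈ 0.954300
step 2 [1y] zero: DF = P = 911/1000 ≈ 0.911000
step 3 [1.5y] bond c/2=9/400: DF=(3777711/4000000 − 9/400·(0.954300+0.911000))/(1+9/400) = 4413/5000 ≈ 0.882600
step 4 [2y] swap r/2=1565/35914: DF=(1 − 1565/35914·(0.954300+0.911000+0.882600))/(1+1565/35914) = 1687/2000 ≈ 0.843500
step 5 [2.5y] bond c/2=3/80: DF=(398321/400000 − 3/80·(0.954300+0.911000+0.882600+0.843500))/(1+3/80) = 83/100 ≈ 0.830000
step 6 [3y] bond c/2=17/800: DF=(7415907/8000000 − 17/800·(0.954300+0.911000+0.882600+0.843500+0.830000))/(1+17/800) = 8157/10000 ≈ 0.815700
step 7 [3.5y] zero: DF = P = 7773/10000 ≈ 0.777300
step 8 [4y] swap r/2=161/4223: DF=(1 − 161/4223·(0.954300+0.911000+0.882600+0.843500+0.830000+0.815700+0.777300))/(1+161/4223) = 464/625 ≈ 0.742400

1 1/2 9543/10000
2 1 911/1000
3 3/2 4413/5000
4 2 1687/2000
5 5/2 83/100
6 3 8157/10000
7 7/2 7773/10000
8 4 464/625
DF(3.5y) = 7773/10000 ≈ 0.777300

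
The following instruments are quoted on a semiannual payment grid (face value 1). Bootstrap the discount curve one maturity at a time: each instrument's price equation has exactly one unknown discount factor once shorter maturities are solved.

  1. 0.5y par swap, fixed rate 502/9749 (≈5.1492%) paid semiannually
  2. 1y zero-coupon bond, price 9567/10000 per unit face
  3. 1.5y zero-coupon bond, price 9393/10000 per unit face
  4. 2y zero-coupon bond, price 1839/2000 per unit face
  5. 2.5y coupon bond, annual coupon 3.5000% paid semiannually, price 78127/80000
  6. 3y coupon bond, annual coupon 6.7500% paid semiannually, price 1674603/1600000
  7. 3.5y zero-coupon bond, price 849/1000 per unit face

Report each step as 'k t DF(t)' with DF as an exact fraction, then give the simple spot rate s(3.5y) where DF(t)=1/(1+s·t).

1 1/2 9749/10000
2 1 9567/10000
3 3/2 9393/10000
4 2 1839/2000
5 5/2 4473/5000
6 3 1719/2000
7 7/2 849/1000
s(3.5y) = (1/(849/1000) − 1)/(7/2) = 302/5943 ≈ 5.0816%

step 1 [0.5y] swap r/2=251/9749: DF=(1 − 251/9749·(0))/(1+251/9749) = 9749/10000 ≈ 0.974900
step 2 [1y] zero: DF = P = 9567/10000 ≈ 0.956700
step 3 [1.5y] zero: DF = P = 9393/10000 ≈ 0.939300
step 4 [2y] zero: DF = P = 1839/2000 ≈ 0.919500
step 5 [2.5y] bond c/2=7/400: DF=(78127/80000 − 7/400·(0.974900+0.956700+0.939300+0.919500))/(1+7/400) = 4473/5000 ≈ 0.894600
step 6 [3y] bond c/2=27/800: DF=(1674603/1600000 − 27/800·(0.974900+0.956700+0.939300+0.919500+0.894600))/(1+27/800) = 1719/2000 ≈ 0.859500
step 7 [3.5y] zero: DF = P = 849/1000 ≈ 0.849000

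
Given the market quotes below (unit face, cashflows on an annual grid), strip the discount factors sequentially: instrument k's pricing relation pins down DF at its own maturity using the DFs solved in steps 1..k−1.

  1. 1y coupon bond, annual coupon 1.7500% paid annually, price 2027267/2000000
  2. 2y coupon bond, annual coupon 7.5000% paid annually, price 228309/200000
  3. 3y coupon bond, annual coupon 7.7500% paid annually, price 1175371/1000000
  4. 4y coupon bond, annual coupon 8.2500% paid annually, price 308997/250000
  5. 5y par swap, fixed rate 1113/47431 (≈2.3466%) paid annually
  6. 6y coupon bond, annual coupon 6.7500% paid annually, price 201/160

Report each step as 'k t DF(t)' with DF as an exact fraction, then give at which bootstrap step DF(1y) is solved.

step 1 [1y] bond c/1=7/400: DF=(2027267/2000000 − 7/400·(0))/(1+7/400) = 4981/5000 ≈ 0.996200
step 2 [2y] bond c/1=3/40: DF=(228309/200000 − 3/40·(0.996200))/(1+3/40) = 2481/2500 ≈ 0.992400
step 3 [3y] bond c/1=31/400: DF=(1175371/1000000 − 31/400·(0.996200+0.992400))/(1+31/400) = 4739/5000 ≈ 0.947800
step 4 [4y] bond c/1=33/400: DF=(308997/250000 − 33/400·(0.996200+0.992400+0.947800))/(1+33/400) = 459/500 ≈ 0.918000
step 5 [5y] swap r/1=1113/47431: DF=(1 − 1113/47431·(0.996200+0.992400+0.947800+0.918000))/(1+1113/47431) = 8887/10000 ≈ 0.888700
step 6 [6y] bond c/1=27/400: DF=(201/160 − 27/400·(0.996200+0.992400+0.947800+0.918000+0.888700))/(1+27/400) = 8769/10000 ≈ 0.876900

1 1 4981/5000
2 2 2481/2500
3 3 4739/5000
4 4 459/500
5 5 8887/10000
6 6 8769/10000
DF(1y) is solved at step 1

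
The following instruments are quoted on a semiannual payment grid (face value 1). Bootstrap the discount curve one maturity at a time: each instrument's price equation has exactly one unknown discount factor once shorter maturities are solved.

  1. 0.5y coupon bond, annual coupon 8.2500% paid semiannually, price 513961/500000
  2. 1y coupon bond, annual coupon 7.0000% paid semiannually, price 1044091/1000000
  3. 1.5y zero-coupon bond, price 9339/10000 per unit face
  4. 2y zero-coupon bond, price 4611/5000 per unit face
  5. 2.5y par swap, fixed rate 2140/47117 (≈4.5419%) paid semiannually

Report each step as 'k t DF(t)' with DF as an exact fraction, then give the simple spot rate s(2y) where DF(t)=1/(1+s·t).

step 1 [0.5y] bond c/2=33/800: DF=(513961/500000 − 33/800·(0))/(1+33/800) = 617/625 ≈ 0.987200
step 2 [1y] bond c/2=7/200: DF=(1044091/1000000 − 7/200·(0.987200))/(1+7/200) = 4877/5000 ≈ 0.975400
step 3 [1.5y] zero: DF = P = 9339/10000 ≈ 0.933900
step 4 [2y] zero: DF = P = 4611/5000 ≈ 0.922200
step 5 [2.5y] swap r/2=1070/47117: DF=(1 − 1070/47117·(0.987200+0.975400+0.933900+0.922200))/(1+1070/47117) = 893/1000 ≈ 0.893000

1 1/2 617/625
2 1 4877/5000
3 3/2 9339/10000
4 2 4611/5000
5 5/2 893/1000
s(2y) = (1/(4611/5000) − 1)/(2) = 389/9222 ≈ 4.2182%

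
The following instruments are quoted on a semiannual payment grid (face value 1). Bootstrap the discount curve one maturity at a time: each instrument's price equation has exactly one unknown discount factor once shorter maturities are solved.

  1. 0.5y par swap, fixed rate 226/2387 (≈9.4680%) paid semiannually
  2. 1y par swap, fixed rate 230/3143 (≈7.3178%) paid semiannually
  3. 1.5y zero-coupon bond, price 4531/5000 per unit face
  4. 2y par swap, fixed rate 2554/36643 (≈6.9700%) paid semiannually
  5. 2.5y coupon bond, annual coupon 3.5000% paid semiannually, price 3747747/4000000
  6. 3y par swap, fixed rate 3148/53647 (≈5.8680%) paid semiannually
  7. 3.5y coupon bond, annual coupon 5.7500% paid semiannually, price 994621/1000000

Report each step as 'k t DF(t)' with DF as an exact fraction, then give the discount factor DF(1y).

1 1/2 2387/2500
2 1 931/1000
3 3/2 4531/5000
4 2 8723/10000
5 5/2 4289/5000
6 3 4213/5000
7 7/2 8169/10000
DF(1y) = 931/1000 ≈ 0.931000

step 1 [0.5y] swap r/2=113/2387: DF=(1 − 113/2387·(0))/(1+113/2387) = 2387/2500 ≈ 0.954800
step 2 [1y] swap r/2=115/3143: DF=(1 − 115/3143·(0.954800))/(1+115/3143) = 931/1000 ≈ 0.931000
step 3 [1.5y] zero: DF = P = 4531/5000 ≈ 0.906200
step 4 [2y] swap r/2=1277/36643: DF=(1 − 1277/36643·(0.954800+0.931000+0.906200))/(1+1277/36643) = 8723/10000 ≈ 0.872300
step 5 [2.5y] bond c/2=7/400: DF=(3747747/4000000 − 7/400·(0.954800+0.931000+0.906200+0.872300))/(1+7/400) = 4289/5000 ≈ 0.857800
step 6 [3y] swap r/2=1574/53647: DF=(1 − 1574/53647·(0.954800+0.931000+0.906200+0.872300+0.857800))/(1+1574/53647) = 4213/5000 ≈ 0.842600
step 7 [3.5y] bond c/2=23/800: DF=(994621/1000000 − 23/800·(0.954800+0.931000+0.906200+0.872300+0.857800+0.842600))/(1+23/800) = 8169/10000 ≈ 0.816900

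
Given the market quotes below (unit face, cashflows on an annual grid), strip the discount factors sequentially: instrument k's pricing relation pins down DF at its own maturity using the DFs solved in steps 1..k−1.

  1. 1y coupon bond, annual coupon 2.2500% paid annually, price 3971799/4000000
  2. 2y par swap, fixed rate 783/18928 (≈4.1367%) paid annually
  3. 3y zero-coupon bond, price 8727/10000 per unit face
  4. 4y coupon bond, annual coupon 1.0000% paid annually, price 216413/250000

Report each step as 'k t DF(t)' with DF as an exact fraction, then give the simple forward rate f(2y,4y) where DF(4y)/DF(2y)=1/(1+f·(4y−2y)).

step 1 [1y] bond c/1=9/400: DF=(3971799/4000000 − 9/400·(0))/(1+9/400) = 9711/10000 ≈ 0.971100
step 2 [2y] swap r/1=783/18928: DF=(1 − 783/18928·(0.971100))/(1+783/18928) = 9217/10000 ≈ 0.921700
step 3 [3y] zero: DF = P = 8727/10000 ≈ 0.872700
step 4 [4y] bond c/1=1/100: DF=(216413/250000 − 1/100·(0.971100+0.921700+0.872700))/(1+1/100) = 8297/10000 ≈ 0.829700

1 1 9711/10000
2 2 9217/10000
3 3 8727/10000
4 4 8297/10000
f(2y,4y) = ((9217/10000)/(8297/10000) − 1)/(2) = 460/8297 ≈ 5.5442%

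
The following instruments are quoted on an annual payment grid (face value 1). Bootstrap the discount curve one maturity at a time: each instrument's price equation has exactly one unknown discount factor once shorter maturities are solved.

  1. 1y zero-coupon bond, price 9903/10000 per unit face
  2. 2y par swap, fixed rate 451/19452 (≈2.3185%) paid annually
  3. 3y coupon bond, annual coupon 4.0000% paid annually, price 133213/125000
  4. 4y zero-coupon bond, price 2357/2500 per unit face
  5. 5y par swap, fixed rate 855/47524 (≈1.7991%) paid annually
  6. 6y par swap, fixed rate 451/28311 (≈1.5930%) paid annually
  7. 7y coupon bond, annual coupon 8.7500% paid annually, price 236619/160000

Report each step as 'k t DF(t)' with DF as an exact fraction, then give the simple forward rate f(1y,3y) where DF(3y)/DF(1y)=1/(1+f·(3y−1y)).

1 1 9903/10000
2 2 9549/10000
3 3 9499/10000
4 4 2357/2500
5 5 1829/2000
6 6 4549/5000
7 7 9043/10000
f(1y,3y) = ((9903/10000)/(9499/10000) − 1)/(2) = 202/9499 ≈ 2.1265%

step 1 [1y] zero: DF = P = 9903/10000 ≈ 0.990300
step 2 [2y] swap r/1=451/19452: DF=(1 − 451/19452·(0.990300))/(1+451/19452) = 9549/10000 ≈ 0.954900
step 3 [3y] bond c/1=1/25: DF=(133213/125000 − 1/25·(0.990300+0.954900))/(1+1/25) = 9499/10000 ≈ 0.949900
step 4 [4y] zero: DF = P = 2357/2500 ≈ 0.942800
step 5 [5y] swap r/1=855/47524: DF=(1 − 855/47524·(0.990300+0.954900+0.949900+0.942800))/(1+855/47524) = 1829/2000 ≈ 0.914500
step 6 [6y] swap r/1=451/28311: DF=(1 − 451/28311·(0.990300+0.954900+0.949900+0.942800+0.914500))/(1+451/28311) = 4549/5000 ≈ 0.909800
step 7 [7y] bond c/1=7/80: DF=(236619/160000 − 7/80·(0.990300+0.954900+0.949900+0.942800+0.914500+0.909800))/(1+7/80) = 9043/10000 ≈ 0.904300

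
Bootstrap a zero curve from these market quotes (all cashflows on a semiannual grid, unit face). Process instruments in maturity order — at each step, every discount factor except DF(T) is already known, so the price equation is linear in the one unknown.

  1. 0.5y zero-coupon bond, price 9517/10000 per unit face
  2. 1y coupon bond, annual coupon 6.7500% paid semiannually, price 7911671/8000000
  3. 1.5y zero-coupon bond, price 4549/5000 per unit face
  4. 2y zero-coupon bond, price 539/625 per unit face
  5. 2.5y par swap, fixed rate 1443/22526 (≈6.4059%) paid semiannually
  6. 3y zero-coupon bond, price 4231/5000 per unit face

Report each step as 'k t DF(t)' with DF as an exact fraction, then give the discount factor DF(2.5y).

step 1 [0.5y] zero: DF = P = 9517/10000 ≈ 0.951700
step 2 [1y] bond c/2=27/800: DF=(7911671/8000000 − 27/800·(0.951700))/(1+27/800) = 1157/1250 ≈ 0.925600
step 3 [1.5y] zero: DF = P = 4549/5000 ≈ 0.909800
step 4 [2y] zero: DF = P = 539/625 ≈ 0.862400
step 5 [2.5y] swap r/2=1443/45052: DF=(1 − 1443/45052·(0.951700+0.925600+0.909800+0.862400))/(1+1443/45052) = 8557/10000 ≈ 0.855700
step 6 [3y] zero: DF = P = 4231/5000 ≈ 0.846200

1 1/2 9517/10000
2 1 1157/1250
3 3/2 4549/5000
4 2 539/625
5 5/2 8557/10000
6 3 4231/5000
DF(2.5y) = 8557/10000 ≈ 0.855700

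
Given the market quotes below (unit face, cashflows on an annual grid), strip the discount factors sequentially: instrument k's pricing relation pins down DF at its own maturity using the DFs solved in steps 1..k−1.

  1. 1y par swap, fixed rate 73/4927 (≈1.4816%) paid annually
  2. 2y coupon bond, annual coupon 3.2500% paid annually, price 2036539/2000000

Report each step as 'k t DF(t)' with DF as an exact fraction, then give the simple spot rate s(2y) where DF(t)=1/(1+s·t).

step 1 [1y] swap r/1=73/4927: DF=(1 − 73/4927·(0))/(1+73/4927) = 4927/5000 ≈ 0.985400
step 2 [2y] bond c/1=13/400: DF=(2036539/2000000 − 13/400·(0.985400))/(1+13/400) = 597/625 ≈ 0.955200

1 1 4927/5000
2 2 597/625
s(2y) = (1/(597/625) − 1)/(2) = 14/597 ≈ 2.3451%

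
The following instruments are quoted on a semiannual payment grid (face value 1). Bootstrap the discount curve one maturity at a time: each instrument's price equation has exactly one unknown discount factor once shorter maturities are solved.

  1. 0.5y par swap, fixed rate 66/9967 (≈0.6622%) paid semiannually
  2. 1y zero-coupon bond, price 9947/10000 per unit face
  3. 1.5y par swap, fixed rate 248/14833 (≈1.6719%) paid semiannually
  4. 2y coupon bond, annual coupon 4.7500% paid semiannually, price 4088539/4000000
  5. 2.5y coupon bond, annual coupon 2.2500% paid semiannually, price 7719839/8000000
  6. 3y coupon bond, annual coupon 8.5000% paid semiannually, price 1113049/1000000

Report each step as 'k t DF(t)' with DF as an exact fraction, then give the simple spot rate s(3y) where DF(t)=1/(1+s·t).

1 1/2 9967/10000
2 1 9947/10000
3 3/2 1219/1250
4 2 581/625
5 5/2 9109/10000
6 3 8717/10000
s(3y) = (1/(8717/10000) − 1)/(3) = 1283/26151 ≈ 4.9061%

step 1 [0.5y] swap r/2=33/9967: DF=(1 − 33/9967·(0))/(1+33/9967) = 9967/10000 ≈ 0.996700
step 2 [1y] zero: DF = P = 9947/10000 ≈ 0.994700
step 3 [1.5y] swap r/2=124/14833: DF=(1 − 124/14833·(0.996700+0.994700))/(1+124/14833) = 1219/1250 ≈ 0.975200
step 4 [2y] bond c/2=19/800: DF=(4088539/4000000 − 19/800·(0.996700+0.994700+0.975200))/(1+19/800) = 581/625 ≈ 0.929600
step 5 [2.5y] bond c/2=9/800: DF=(7719839/8000000 − 9/800·(0.996700+0.994700+0.975200+0.929600))/(1+9/800) = 9109/10000 ≈ 0.910900
step 6 [3y] bond c/2=17/400: DF=(1113049/1000000 − 17/400·(0.996700+0.994700+0.975200+0.929600+0.910900))/(1+17/400) = 8717/10000 ≈ 0.871700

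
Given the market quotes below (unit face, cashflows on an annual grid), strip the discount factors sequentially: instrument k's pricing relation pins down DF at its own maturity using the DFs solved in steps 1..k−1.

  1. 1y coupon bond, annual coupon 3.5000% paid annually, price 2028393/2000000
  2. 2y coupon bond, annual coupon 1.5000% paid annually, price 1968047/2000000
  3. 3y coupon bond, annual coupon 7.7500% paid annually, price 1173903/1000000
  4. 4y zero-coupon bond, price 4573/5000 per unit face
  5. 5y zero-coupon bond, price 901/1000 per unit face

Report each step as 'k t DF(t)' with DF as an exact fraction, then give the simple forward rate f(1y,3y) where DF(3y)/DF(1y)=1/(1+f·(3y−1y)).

1 1 9799/10000
2 2 191/200
3 3 9503/10000
4 4 4573/5000
5 5 901/1000
f(1y,3y) = ((9799/10000)/(9503/10000) − 1)/(2) = 148/9503 ≈ 1.5574%

step 1 [1y] bond c/1=7/200: DF=(2028393/2000000 − 7/200·(0))/(1+7/200) = 9799/10000 ≈ 0.979900
step 2 [2y] bond c/1=3/200: DF=(1968047/2000000 − 3/200·(0.979900))/(1+3/200) = 191/200 ≈ 0.955000
step 3 [3y] bond c/1=31/400: DF=(1173903/1000000 − 31/400·(0.979900+0.955000))/(1+31/400) = 9503/10000 ≈ 0.950300
step 4 [4y] zero: DF = P = 4573/5000 ≈ 0.914600
step 5 [5y] zero: DF = P = 901/1000 ≈ 0.901000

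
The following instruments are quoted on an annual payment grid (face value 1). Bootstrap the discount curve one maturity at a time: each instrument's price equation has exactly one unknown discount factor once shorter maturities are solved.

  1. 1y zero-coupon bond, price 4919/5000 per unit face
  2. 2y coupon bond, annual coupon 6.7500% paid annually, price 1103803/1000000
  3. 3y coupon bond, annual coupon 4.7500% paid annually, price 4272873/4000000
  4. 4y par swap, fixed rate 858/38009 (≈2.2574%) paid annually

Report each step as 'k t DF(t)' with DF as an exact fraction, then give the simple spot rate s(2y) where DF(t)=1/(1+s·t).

step 1 [1y] zero: DF = P = 4919/5000 ≈ 0.983800
step 2 [2y] bond c/1=27/400: DF=(1103803/1000000 − 27/400·(0.983800))/(1+27/400) = 4859/5000 ≈ 0.971800
step 3 [3y] bond c/1=19/400: DF=(4272873/4000000 − 19/400·(0.983800+0.971800))/(1+19/400) = 9311/10000 ≈ 0.931100
step 4 [4y] swap r/1=858/38009: DF=(1 − 858/38009·(0.983800+0.971800+0.931100))/(1+858/38009) = 4571/5000 ≈ 0.914200

1 1 4919/5000
2 2 4859/5000
3 3 9311/10000
4 4 4571/5000
s(2y) = (1/(4859/5000) − 1)/(2) = 141/9718 ≈ 1.4509%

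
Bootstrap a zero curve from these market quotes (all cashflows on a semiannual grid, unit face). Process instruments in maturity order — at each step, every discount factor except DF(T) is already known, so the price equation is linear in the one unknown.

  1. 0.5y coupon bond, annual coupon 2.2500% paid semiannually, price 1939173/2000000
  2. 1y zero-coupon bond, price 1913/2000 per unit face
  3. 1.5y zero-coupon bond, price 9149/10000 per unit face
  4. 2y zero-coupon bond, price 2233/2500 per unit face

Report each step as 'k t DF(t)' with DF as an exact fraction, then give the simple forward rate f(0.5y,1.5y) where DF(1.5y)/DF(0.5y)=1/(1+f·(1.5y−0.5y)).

1 1/2 2397/2500
2 1 1913/2000
3 3/2 9149/10000
4 2 2233/2500
f(0.5y,1.5y) = ((2397/2500)/(9149/10000) − 1)/(1) = 439/9149 ≈ 4.7983%

step 1 [0.5y] bond c/2=9/800: DF=(1939173/2000000 − 9/800·(0))/(1+9/800) = 2397/2500 ≈ 0.958800
step 2 [1y] zero: DF = P = 1913/2000 ≈ 0.956500
step 3 [1.5y] zero: DF = P = 9149/10000 ≈ 0.914900
step 4 [2y] zero: DF = P = 2233/2500 ≈ 0.893200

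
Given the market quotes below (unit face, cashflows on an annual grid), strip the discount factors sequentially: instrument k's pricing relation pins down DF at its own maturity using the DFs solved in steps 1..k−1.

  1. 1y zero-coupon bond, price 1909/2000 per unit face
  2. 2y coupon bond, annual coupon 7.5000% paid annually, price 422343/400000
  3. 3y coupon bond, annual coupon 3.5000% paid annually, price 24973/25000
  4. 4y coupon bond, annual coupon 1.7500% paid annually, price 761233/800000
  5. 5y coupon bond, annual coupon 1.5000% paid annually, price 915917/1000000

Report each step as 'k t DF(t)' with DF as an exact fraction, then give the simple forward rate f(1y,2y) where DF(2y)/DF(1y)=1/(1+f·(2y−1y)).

step 1 [1y] zero: DF = P = 1909/2000 ≈ 0.954500
step 2 [2y] bond c/1=3/40: DF=(422343/400000 − 3/40·(0.954500))/(1+3/40) = 2289/2500 ≈ 0.915600
step 3 [3y] bond c/1=7/200: DF=(24973/25000 − 7/200·(0.954500+0.915600))/(1+7/200) = 9019/10000 ≈ 0.901900
step 4 [4y] bond c/1=7/400: DF=(761233/800000 − 7/400·(0.954500+0.915600+0.901900))/(1+7/400) = 71/80 ≈ 0.887500
step 5 [5y] bond c/1=3/200: DF=(915917/1000000 − 3/200·(0.954500+0.915600+0.901900+0.887500))/(1+3/200) = 8483/10000 ≈ 0.848300

1 1 1909/2000
2 2 2289/2500
3 3 9019/10000
4 4 71/80
5 5 8483/10000
f(1y,2y) = ((1909/2000)/(2289/2500) − 1)/(1) = 389/9156 ≈ 4.2486%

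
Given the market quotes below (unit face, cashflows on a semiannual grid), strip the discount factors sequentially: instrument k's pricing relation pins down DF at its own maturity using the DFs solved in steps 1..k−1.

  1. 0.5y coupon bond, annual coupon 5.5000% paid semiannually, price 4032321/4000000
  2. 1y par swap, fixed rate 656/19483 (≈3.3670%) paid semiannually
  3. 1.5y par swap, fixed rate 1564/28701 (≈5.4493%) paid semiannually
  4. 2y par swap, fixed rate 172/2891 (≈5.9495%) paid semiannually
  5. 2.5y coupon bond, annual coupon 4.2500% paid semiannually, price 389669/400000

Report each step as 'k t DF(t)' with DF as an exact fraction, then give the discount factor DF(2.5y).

step 1 [0.5y] bond c/2=11/400: DF=(4032321/4000000 − 11/400·(0))/(1+11/400) = 9811/10000 ≈ 0.981100
step 2 [1y] swap r/2=328/19483: DF=(1 − 328/19483·(0.981100))/(1+328/19483) = 1209/1250 ≈ 0.967200
step 3 [1.5y] swap r/2=782/28701: DF=(1 − 782/28701·(0.981100+0.967200))/(1+782/28701) = 4609/5000 ≈ 0.921800
step 4 [2y] swap r/2=86/2891: DF=(1 − 86/2891·(0.981100+0.967200+0.921800))/(1+86/2891) = 4441/5000 ≈ 0.888200
step 5 [2.5y] bond c/2=17/800: DF=(389669/400000 − 17/800·(0.981100+0.967200+0.921800+0.888200))/(1+17/800) = 8757/10000 ≈ 0.875700

1 1/2 9811/10000
2 1 1209/1250
3 3/2 4609/5000
4 2 4441/5000
5 5/2 8757/10000
DF(2.5y) = 8757/10000 ≈ 0.875700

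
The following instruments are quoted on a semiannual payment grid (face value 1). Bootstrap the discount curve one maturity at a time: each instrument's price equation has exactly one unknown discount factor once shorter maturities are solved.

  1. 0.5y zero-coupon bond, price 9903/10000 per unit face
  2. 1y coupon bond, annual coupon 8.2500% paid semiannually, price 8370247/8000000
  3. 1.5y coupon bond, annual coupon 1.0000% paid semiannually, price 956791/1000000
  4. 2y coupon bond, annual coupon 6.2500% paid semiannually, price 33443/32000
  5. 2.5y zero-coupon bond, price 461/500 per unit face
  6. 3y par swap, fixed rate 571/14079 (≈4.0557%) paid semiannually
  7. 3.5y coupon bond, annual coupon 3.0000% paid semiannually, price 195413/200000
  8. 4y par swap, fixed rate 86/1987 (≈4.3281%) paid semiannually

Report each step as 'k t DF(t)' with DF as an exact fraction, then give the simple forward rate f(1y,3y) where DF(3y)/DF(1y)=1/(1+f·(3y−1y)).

step 1 [0.5y] zero: DF = P = 9903/10000 ≈ 0.990300
step 2 [1y] bond c/2=33/800: DF=(8370247/8000000 − 33/800·(0.990300))/(1+33/800) = 1207/1250 ≈ 0.965600
step 3 [1.5y] bond c/2=1/200: DF=(956791/1000000 − 1/200·(0.990300+0.965600))/(1+1/200) = 9423/10000 ≈ 0.942300
step 4 [2y] bond c/2=1/32: DF=(33443/32000 − 1/32·(0.990300+0.965600+0.942300))/(1+1/32) = 1157/1250 ≈ 0.925600
step 5 [2.5y] zero: DF = P = 461/500 ≈ 0.922000
step 6 [3y] swap r/2=571/28158: DF=(1 − 571/28158·(0.990300+0.965600+0.942300+0.925600+0.922000))/(1+571/28158) = 4429/5000 ≈ 0.885800
step 7 [3.5y] bond c/2=3/200: DF=(195413/200000 − 3/200·(0.990300+0.965600+0.942300+0.925600+0.922000+0.885800))/(1+3/200) = 4397/5000 ≈ 0.879400
step 8 [4y] swap r/2=43/1987: DF=(1 − 43/1987·(0.990300+0.965600+0.942300+0.925600+0.922000+0.885800+0.879400))/(1+43/1987) = 8409/10000 ≈ 0.840900

1 1/2 9903/10000
2 1 1207/1250
3 3/2 9423/10000
4 2 1157/1250
5 5/2 461/500
6 3 4429/5000
7 7/2 4397/5000
8 4 8409/10000
f(1y,3y) = ((1207/1250)/(4429/5000) − 1)/(2) = 399/8858 ≈ 4.5044%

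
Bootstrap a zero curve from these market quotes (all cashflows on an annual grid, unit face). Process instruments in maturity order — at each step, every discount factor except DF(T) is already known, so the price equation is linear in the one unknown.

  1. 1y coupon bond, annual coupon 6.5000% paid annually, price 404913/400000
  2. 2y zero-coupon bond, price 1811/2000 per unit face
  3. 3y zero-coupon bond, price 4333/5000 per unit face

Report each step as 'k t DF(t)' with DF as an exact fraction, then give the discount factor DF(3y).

step 1 [1y] bond c/1=13/200: DF=(404913/400000 − 13/200·(0))/(1+13/200) = 1901/2000 ≈ 0.950500
step 2 [2y] zero: DF = P = 1811/2000 ≈ 0.905500
step 3 [3y] zero: DF = P = 4333/5000 ≈ 0.866600

1 1 1901/2000
2 2 1811/2000
3 3 4333/5000
DF(3y) = 4333/5000 ≈ 0.866600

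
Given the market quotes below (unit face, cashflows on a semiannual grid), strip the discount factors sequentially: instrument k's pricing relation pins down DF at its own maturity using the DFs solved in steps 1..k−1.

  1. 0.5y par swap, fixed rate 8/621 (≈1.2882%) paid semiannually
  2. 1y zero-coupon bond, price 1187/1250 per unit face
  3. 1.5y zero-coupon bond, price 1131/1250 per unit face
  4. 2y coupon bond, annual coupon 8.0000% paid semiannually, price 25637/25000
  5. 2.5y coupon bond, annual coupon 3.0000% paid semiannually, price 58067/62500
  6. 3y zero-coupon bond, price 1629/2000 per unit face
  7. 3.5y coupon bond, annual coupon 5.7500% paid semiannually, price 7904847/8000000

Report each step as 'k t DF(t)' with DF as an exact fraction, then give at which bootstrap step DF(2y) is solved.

step 1 [0.5y] swap r/2=4/621: DF=(1 − 4/621·(0))/(1+4/621) = 621/625 ≈ 0.993600
step 2 [1y] zero: DF = P = 1187/1250 ≈ 0.949600
step 3 [1.5y] zero: DF = P = 1131/1250 ≈ 0.904800
step 4 [2y] bond c/2=1/25: DF=(25637/25000 − 1/25·(0.993600+0.949600+0.904800))/(1+1/25) = 1753/2000 ≈ 0.876500
step 5 [2.5y] bond c/2=3/200: DF=(58067/62500 − 3/200·(0.993600+0.949600+0.904800+0.876500))/(1+3/200) = 8603/10000 ≈ 0.860300
step 6 [3y] zero: DF = P = 1629/2000 ≈ 0.814500
step 7 [3.5y] bond c/2=23/800: DF=(7904847/8000000 − 23/800·(0.993600+0.949600+0.904800+0.876500+0.860300+0.814500))/(1+23/800) = 506/625 ≈ 0.809600

1 1/2 621/625
2 1 1187/1250
3 3/2 1131/1250
4 2 1753/2000
5 5/2 8603/10000
6 3 1629/2000
7 7/2 506/625
DF(2y) is solved at step 4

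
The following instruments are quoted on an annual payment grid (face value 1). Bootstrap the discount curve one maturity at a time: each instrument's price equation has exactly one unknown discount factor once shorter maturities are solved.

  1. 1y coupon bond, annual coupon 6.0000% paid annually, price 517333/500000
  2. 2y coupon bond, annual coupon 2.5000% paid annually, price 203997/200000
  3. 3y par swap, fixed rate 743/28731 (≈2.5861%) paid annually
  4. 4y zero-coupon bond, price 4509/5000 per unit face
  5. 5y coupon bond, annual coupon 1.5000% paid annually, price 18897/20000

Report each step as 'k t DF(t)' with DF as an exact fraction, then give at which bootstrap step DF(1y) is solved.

step 1 [1y] bond c/1=3/50: DF=(517333/500000 − 3/50·(0))/(1+3/50) = 9761/10000 ≈ 0.976100
step 2 [2y] bond c/1=1/40: DF=(203997/200000 − 1/40·(0.976100))/(1+1/40) = 9713/10000 ≈ 0.971300
step 3 [3y] swap r/1=743/28731: DF=(1 − 743/28731·(0.976100+0.971300))/(1+743/28731) = 9257/10000 ≈ 0.925700
step 4 [4y] zero: DF = P = 4509/5000 ≈ 0.901800
step 5 [5y] bond c/1=3/200: DF=(18897/20000 − 3/200·(0.976100+0.971300+0.925700+0.901800))/(1+3/200) = 8751/10000 ≈ 0.875100

1 1 9761/10000
2 2 9713/10000
3 3 9257/10000
4 4 4509/5000
5 5 8751/10000
DF(1y) is solved at step 1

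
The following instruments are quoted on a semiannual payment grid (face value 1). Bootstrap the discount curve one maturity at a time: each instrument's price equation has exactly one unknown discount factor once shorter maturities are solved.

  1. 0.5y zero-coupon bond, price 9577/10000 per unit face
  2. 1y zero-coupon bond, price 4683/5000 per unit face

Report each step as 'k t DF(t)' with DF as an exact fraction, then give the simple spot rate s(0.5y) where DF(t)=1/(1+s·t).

step 1 [0.5y] zero: DF = P = 9577/10000 ≈ 0.957700
step 2 [1y] zero: DF = P = 4683/5000 ≈ 0.936600

1 1/2 9577/10000
2 1 4683/5000
s(0.5y) = (1/(9577/10000) − 1)/(1/2) = 846/9577 ≈ 8.8337%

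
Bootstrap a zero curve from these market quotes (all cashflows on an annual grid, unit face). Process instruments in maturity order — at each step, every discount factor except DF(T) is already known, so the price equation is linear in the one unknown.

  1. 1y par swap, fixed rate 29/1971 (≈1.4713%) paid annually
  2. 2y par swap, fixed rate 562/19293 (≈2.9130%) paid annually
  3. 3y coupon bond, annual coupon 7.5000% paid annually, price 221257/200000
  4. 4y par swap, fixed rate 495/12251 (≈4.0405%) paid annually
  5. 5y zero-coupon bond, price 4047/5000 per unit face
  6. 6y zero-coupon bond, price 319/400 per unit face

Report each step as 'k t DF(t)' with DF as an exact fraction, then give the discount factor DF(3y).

1 1 1971/2000
2 2 4719/5000
3 3 1789/2000
4 4 1703/2000
5 5 4047/5000
6 6 319/400
DF(3y) = 1789/2000 ≈ 0.894500

step 1 [1y] swap r/1=29/1971: DF=(1 − 29/1971·(0))/(1+29/1971) = 1971/2000 ≈ 0.985500
step 2 [2y] swap r/1=562/19293: DF=(1 − 562/19293·(0.985500))/(1+562/19293) = 4719/5000 ≈ 0.943800
step 3 [3y] bond c/1=3/40: DF=(221257/200000 − 3/40·(0.985500+0.943800))/(1+3/40) = 1789/2000 ≈ 0.894500
step 4 [4y] swap r/1=495/12251: DF=(1 − 495/12251·(0.985500+0.943800+0.894500))/(1+495/12251) = 1703/2000 ≈ 0.851500
step 5 [5y] zero: DF = P = 4047/5000 ≈ 0.809400
step 6 [6y] zero: DF = P = 319/400 ≈ 0.797500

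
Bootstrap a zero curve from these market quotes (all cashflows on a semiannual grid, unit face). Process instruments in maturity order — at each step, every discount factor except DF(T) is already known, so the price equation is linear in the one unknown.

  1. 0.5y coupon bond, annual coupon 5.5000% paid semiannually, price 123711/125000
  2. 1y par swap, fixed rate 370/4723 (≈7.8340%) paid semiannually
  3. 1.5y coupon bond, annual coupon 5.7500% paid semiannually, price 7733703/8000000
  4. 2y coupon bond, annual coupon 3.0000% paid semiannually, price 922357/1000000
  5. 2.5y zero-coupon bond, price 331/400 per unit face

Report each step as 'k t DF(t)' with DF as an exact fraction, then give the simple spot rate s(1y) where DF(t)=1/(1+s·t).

step 1 [0.5y] bond c/2=11/400: DF=(123711/125000 − 11/400·(0))/(1+11/400) = 602/625 ≈ 0.963200
step 2 [1y] swap r/2=185/4723: DF=(1 − 185/4723·(0.963200))/(1+185/4723) = 463/500 ≈ 0.926000
step 3 [1.5y] bond c/2=23/800: DF=(7733703/8000000 − 23/800·(0.963200+0.926000))/(1+23/800) = 8869/10000 ≈ 0.886900
step 4 [2y] bond c/2=3/200: DF=(922357/1000000 − 3/200·(0.963200+0.926000+0.886900))/(1+3/200) = 8677/10000 ≈ 0.867700
step 5 [2.5y] zero: DF = P = 331/400 ≈ 0.827500

1 1/2 602/625
2 1 463/500
3 3/2 8869/10000
4 2 8677/10000
5 5/2 331/400
s(1y) = (1/(463/500) − 1)/(1) = 37/463 ≈ 7.9914%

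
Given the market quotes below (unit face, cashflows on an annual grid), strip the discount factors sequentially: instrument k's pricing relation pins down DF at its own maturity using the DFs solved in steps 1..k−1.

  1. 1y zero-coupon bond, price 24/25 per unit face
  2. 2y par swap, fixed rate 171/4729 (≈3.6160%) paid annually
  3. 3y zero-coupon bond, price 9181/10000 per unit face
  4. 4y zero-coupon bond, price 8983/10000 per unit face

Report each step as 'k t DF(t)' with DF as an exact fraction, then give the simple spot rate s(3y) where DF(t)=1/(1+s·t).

step 1 [1y] zero: DF = P = 24/25 ≈ 0.960000
step 2 [2y] swap r/1=171/4729: DF=(1 − 171/4729·(0.960000))/(1+171/4729) = 2329/2500 ≈ 0.931600
step 3 [3y] zero: DF = P = 9181/10000 ≈ 0.918100
step 4 [4y] zero: DF = P = 8983/10000 ≈ 0.898300

1 1 24/25
2 2 2329/2500
3 3 9181/10000
4 4 8983/10000
s(3y) = (1/(9181/10000) − 1)/(3) = 273/9181 ≈ 2.9735%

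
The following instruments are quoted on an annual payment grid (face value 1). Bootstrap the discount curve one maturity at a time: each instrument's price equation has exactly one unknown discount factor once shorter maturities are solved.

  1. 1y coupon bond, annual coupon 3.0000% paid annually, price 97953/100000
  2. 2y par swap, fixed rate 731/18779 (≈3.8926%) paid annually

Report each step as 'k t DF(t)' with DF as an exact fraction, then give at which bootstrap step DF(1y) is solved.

step 1 [1y] bond c/1=3/100: DF=(97953/100000 − 3/100·(0))/(1+3/100) = 951/1000 ≈ 0.951000
step 2 [2y] swap r/1=731/18779: DF=(1 − 731/18779·(0.951000))/(1+731/18779) = 9269/10000 ≈ 0.926900

1 1 951/1000
2 2 9269/10000
DF(1y) is solved at step 1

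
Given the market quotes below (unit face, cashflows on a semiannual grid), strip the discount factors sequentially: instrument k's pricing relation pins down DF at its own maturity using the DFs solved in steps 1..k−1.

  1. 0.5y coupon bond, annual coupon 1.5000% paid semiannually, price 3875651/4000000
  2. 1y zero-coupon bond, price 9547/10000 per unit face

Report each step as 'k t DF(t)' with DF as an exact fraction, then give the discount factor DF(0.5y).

1 1/2 9617/10000
2 1 9547/10000
DF(0.5y) = 9617/10000 ≈ 0.961700

step 1 [0.5y] bond c/2=3/400: DF=(3875651/4000000 − 3/400·(0))/(1+3/400) = 9617/10000 ≈ 0.961700
step 2 [1y] zero: DF = P = 9547/10000 ≈ 0.954700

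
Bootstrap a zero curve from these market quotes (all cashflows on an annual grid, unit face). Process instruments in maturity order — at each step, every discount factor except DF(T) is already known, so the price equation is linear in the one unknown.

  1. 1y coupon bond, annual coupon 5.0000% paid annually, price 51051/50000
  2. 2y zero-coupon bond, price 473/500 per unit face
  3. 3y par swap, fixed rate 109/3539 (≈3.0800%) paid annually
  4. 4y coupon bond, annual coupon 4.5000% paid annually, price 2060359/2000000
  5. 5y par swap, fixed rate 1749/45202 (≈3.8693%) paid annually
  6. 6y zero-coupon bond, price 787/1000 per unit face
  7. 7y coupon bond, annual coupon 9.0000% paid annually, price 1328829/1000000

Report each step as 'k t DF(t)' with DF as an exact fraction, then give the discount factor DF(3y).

1 1 2431/2500
2 2 473/500
3 3 1141/1250
4 4 8639/10000
5 5 8251/10000
6 6 787/1000
7 7 7809/10000
DF(3y) = 1141/1250 ≈ 0.912800

step 1 [1y] bond c/1=1/20: DF=(51051/50000 − 1/20·(0))/(1+1/20) = 2431/2500 ≈ 0.972400
step 2 [2y] zero: DF = P = 473/500 ≈ 0.946000
step 3 [3y] swap r/1=109/3539: DF=(1 − 109/3539·(0.972400+0.946000))/(1+109/3539) = 1141/1250 ≈ 0.912800
step 4 [4y] bond c/1=9/200: DF=(2060359/2000000 − 9/200·(0.972400+0.946000+0.912800))/(1+9/200) = 8639/10000 ≈ 0.863900
step 5 [5y] swap r/1=1749/45202: DF=(1 − 1749/45202·(0.972400+0.946000+0.912800+0.863900))/(1+1749/45202) = 8251/10000 ≈ 0.825100
step 6 [6y] zero: DF = P = 787/1000 ≈ 0.787000
step 7 [7y] bond c/1=9/100: DF=(1328829/1000000 − 9/100·(0.972400+0.946000+0.912800+0.863900+0.825100+0.787000))/(1+9/100) = 7809/10000 ≈ 0.780900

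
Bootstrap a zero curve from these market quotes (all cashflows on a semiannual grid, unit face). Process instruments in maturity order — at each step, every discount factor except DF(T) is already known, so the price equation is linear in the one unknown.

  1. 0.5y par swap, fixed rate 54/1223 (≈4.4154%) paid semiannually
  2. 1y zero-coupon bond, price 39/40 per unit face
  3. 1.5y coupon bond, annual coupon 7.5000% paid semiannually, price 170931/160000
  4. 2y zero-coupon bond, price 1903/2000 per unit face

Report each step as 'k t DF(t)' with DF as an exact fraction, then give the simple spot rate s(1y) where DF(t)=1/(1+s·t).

1 1/2 1223/1250
2 1 39/40
3 3/2 9591/10000
4 2 1903/2000
s(1y) = (1/(39/40) − 1)/(1) = 1/39 ≈ 2.5641%

step 1 [0.5y] swap r/2=27/1223: DF=(1 − 27/1223·(0))/(1+27/1223) = 1223/1250 ≈ 0.978400
step 2 [1y] zero: DF = P = 39/40 ≈ 0.975000
step 3 [1.5y] bond c/2=3/80: DF=(170931/160000 − 3/80·(0.978400+0.975000))/(1+3/80) = 9591/10000 ≈ 0.959100
step 4 [2y] zero: DF = P = 1903/2000 ≈ 0.951500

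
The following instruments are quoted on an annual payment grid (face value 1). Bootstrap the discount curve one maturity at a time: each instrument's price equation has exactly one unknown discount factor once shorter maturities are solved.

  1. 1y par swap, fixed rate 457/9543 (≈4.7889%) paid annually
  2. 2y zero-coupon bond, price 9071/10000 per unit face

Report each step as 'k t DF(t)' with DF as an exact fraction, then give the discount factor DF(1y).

1 1 9543/10000
2 2 9071/10000
DF(1y) = 9543/10000 ≈ 0.954300

step 1 [1y] swap r/1=457/9543: DF=(1 − 457/9543·(0))/(1+457/9543) = 9543/10000 ≈ 0.954300
step 2 [2y] zero: DF = P = 9071/10000 ≈ 0.907100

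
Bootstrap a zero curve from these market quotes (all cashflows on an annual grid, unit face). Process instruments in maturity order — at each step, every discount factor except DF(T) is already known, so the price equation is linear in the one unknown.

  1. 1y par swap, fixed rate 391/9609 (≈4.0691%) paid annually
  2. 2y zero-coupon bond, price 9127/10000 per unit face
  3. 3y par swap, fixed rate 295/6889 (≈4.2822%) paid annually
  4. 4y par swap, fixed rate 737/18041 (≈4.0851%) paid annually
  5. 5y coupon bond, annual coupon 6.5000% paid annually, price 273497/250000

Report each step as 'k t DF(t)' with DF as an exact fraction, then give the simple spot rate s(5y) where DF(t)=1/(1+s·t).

step 1 [1y] swap r/1=391/9609: DF=(1 − 391/9609·(0))/(1+391/9609) = 9609/10000 ≈ 0.960900
step 2 [2y] zero: DF = P = 9127/10000 ≈ 0.912700
step 3 [3y] swap r/1=295/6889: DF=(1 − 295/6889·(0.960900+0.912700))/(1+295/6889) = 441/500 ≈ 0.882000
step 4 [4y] swap r/1=737/18041: DF=(1 − 737/18041·(0.960900+0.912700+0.882000))/(1+737/18041) = 4263/5000 ≈ 0.852600
step 5 [5y] bond c/1=13/200: DF=(273497/250000 − 13/200·(0.960900+0.912700+0.882000+0.852600))/(1+13/200) = 807/1000 ≈ 0.807000

1 1 9609/10000
2 2 9127/10000
3 3 441/500
4 4 4263/5000
5 5 807/1000
s(5y) = (1/(807/1000) − 1)/(5) = 193/4035 ≈ 4.7831%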